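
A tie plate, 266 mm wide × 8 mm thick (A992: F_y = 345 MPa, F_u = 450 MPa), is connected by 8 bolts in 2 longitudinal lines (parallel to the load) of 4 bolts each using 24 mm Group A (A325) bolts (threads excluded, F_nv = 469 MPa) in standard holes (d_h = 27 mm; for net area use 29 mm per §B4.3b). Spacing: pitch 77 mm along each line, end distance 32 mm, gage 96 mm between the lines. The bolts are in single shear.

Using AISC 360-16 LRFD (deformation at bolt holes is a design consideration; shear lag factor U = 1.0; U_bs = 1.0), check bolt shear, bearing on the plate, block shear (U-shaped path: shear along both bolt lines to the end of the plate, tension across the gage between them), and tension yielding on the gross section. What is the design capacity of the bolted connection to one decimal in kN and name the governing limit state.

660.7 kN (gross-section yield governs)

Bolt shear: A_b = π(24)²/4 = 452.39 mm². φR_n = 0.75 × 469 × 452.39 × 8 × 1 = 1273.0 kN.
Bearing (8 mm plate, F_u = 450 MPa): end bolts L_c = 32 − 27/2 = 18.5, R_n = min(1.2×18.5×8×450, 2.4×24×8×450) = 79.92 kN/bolt; interior L_c = 77 − 27 = 50, R_n = 207.36 kN/bolt. φR_n = 0.75 × (2×79.92 + 6×207.36) = 1053.0 kN.
Block shear: shear path 2×[32+3×77] = 2×263 mm, A_gv = 4208, A_nv = 2×(263 − 3.5×29)×8 = 2584 mm²; tension across gage: (96 − 1×29)×8 = 536 mm². R_n = min(0.6×450×2584, 0.6×345×4208) + 1.0×450×536 = min(697.68, 871.06) + 241.2 = 938.88 kN. φR_n = 0.75 × 938.88 = 704.2 kN.
Tension yield (gross): A_g = 266×8 = 2128 mm². φR_n = 0.90 × 345 × 2128 = 660.7 kN.
Governing: min(1273.0, 1053.0, 704.2, 660.7) = 660.7 kN → gross-section yield.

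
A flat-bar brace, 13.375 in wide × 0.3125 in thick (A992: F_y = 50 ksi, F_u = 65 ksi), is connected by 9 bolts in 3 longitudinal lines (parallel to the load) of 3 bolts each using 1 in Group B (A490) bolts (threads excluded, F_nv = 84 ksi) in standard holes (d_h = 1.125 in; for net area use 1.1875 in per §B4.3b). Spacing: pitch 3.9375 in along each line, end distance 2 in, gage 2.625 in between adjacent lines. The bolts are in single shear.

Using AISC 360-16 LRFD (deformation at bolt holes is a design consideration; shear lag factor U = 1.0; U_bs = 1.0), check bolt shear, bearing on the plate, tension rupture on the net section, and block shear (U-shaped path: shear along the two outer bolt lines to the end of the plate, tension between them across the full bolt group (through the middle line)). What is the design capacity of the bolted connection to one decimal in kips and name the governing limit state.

149.5 kips (net-section rupture governs)

Bolt shear: A_b = π(1)²/4 = 0.7854 in². φR_n = 0.75 × 84 × 0.7854 × 9 × 1 = 445.3 kips.
Bearing (0.3125 in plate, F_u = 65 ksi): end bolts L_c = 2 − 1.125/2 = 1.4375, R_n = min(1.2×1.4375×0.3125×65, 2.4×1×0.3125×65) = 35.039 kips/bolt; interior L_c = 3.9375 − 1.125 = 2.8125, R_n = 48.75 kips/bolt. φR_n = 0.75 × (3×35.039 + 6×48.75) = 298.2 kips.
Tension rupture (net): A_n = (13.375 − 3×1.1875)×0.3125 = 3.0664 in² (U = 1.0, A_e = A_n). φR_n = 0.75 × 65 × 3.0664 = 149.5 kips.
Block shear: shear path 2×[2+2×3.9375] = 2×9.875 in, A_gv = 6.1719, A_nv = 2×(9.875 − 2.5×1.1875)×0.3125 = 4.3164 in²; tension across gage: (5.25 − 2×1.1875)×0.3125 = 0.89844 in². R_n = min(0.6×65×4.3164, 0.6×50×6.1719) + 1.0×65×0.89844 = min(168.34, 185.16) + 58.399 = 226.74 kips. φR_n = 0.75 × 226.74 = 170.1 kips.
Governing: min(445.3, 298.2, 149.5, 170.1) = 149.5 kips → net-section rupture.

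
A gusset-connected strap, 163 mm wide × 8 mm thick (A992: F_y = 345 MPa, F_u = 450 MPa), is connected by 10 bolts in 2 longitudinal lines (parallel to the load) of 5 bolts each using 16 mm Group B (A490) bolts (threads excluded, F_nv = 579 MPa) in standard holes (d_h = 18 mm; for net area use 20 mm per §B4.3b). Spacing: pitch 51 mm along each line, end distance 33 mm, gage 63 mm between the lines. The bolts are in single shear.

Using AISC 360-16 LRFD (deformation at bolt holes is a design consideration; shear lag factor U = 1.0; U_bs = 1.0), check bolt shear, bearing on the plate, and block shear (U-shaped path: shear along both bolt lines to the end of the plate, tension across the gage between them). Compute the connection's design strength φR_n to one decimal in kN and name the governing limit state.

Bolt shear: A_b = π(16)²/4 = 201.06 mm². φR_n = 0.75 × 579 × 201.06 × 10 × 1 = 873.1 kN.
Bearing (8 mm plate, F_u = 450 MPa): end bolts L_c = 33 − 18/2 = 24, R_n = min(1.2×24×8×450, 2.4×16×8×450) = 103.68 kN/bolt; interior L_c = 51 − 18 = 33, R_n = 138.24 kN/bolt. φR_n = 0.75 × (2×103.68 + 8×138.24) = 985.0 kN.
Block shear: shear path 2×[33+4×51] = 2×237 mm, A_gv = 3792, A_nv = 2×(237 − 4.5×20)×8 = 2352 mm²; tension across gage: (63 − 1×20)×8 = 344 mm². R_n = min(0.6×450×2352, 0.6×345×3792) + 1.0×450×344 = min(635.04, 784.94) + 154.8 = 789.84 kN. φR_n = 0.75 × 789.84 = 592.4 kN.
Governing: min(873.1, 985.0, 592.4) = 592.4 kN → block shear.

592.4 kN (block shear governs)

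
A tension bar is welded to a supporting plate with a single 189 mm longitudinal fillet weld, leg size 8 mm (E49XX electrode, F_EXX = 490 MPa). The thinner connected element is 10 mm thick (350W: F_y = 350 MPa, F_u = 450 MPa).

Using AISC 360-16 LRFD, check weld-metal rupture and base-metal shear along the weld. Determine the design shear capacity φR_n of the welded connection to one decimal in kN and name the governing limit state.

Weld metal: throat = 0.707×8 = 5.656 mm, L = 189 mm. φR_n = 0.75 × 0.6 × 490 × 5.656 × 189 = 235.7 kN.
Base metal shear (10 mm plate): yield φR_n = 1.0×0.6×350×10×189 = 396.9 kN; rupture φR_n = 0.75×0.6×450×10×189 = 382.7 kN; take 382.7 kN (rupture).
Governing: min(235.7, 382.7) = 235.7 kN → weld metal.

235.7 kN (weld metal governs)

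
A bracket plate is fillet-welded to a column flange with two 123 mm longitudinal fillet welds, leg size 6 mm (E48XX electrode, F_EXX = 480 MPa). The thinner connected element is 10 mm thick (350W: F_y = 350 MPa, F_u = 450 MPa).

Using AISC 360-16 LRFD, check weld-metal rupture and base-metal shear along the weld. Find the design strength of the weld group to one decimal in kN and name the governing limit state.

225.4 kN (weld metal governs)

Weld metal: throat = 0.707×6 = 4.242 mm, L = 2×123 = 246 mm. φR_n = 0.75 × 0.6 × 480 × 4.242 × 246 = 225.4 kN.
Base metal shear (10 mm plate): yield φR_n = 1.0×0.6×350×10×246 = 516.6 kN; rupture φR_n = 0.75×0.6×450×10×246 = 498.2 kN; take 498.2 kN (rupture).
Governing: min(225.4, 498.2) = 225.4 kN → weld metal.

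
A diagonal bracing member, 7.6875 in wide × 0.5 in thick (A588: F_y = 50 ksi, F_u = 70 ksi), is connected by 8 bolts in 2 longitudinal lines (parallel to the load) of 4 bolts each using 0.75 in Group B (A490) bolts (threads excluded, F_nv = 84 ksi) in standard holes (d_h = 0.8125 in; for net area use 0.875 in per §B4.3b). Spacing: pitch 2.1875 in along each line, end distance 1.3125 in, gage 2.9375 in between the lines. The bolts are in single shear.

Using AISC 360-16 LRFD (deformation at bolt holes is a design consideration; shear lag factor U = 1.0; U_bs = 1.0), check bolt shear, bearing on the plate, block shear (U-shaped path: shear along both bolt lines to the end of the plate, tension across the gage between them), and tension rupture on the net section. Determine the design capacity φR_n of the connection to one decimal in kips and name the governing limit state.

Bolt shear: A_b = π(0.75)²/4 = 0.44179 in². φR_n = 0.75 × 84 × 0.44179 × 8 × 1 = 222.7 kips.
Bearing (0.5 in plate, F_u = 70 ksi): end bolts L_c = 1.3125 − 0.8125/2 = 0.90625, R_n = min(1.2×0.90625×0.5×70, 2.4×0.75×0.5×70) = 38.063 kips/bolt; interior L_c = 2.1875 − 0.8125 = 1.375, R_n = 57.75 kips/bolt. φR_n = 0.75 × (2×38.063 + 6×57.75) = 317.0 kips.
Block shear: shear path 2×[1.3125+3×2.1875] = 2×7.875 in, A_gv = 7.875, A_nv = 2×(7.875 − 3.5×0.875)×0.5 = 4.8125 in²; tension across gage: (2.9375 − 1×0.875)×0.5 = 1.0313 in². R_n = min(0.6×70×4.8125, 0.6×50×7.875) + 1.0×70×1.0313 = min(202.13, 236.25) + 72.191 = 274.32 kips. φR_n = 0.75 × 274.32 = 205.7 kips.
Tension rupture (net): A_n = (7.6875 − 2×0.875)×0.5 = 2.9688 in² (U = 1.0, A_e = A_n). φR_n = 0.75 × 70 × 2.9688 = 155.9 kips.
Governing: min(222.7, 317.0, 205.7, 155.9) = 155.9 kips → net-section rupture.

155.9 kips (net-section rupture governs)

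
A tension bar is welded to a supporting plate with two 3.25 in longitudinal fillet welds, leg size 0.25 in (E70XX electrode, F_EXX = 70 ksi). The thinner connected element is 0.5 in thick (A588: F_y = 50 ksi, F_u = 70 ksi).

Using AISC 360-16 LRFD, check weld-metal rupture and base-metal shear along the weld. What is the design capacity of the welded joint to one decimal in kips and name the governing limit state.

Weld metal: throat = 0.707×0.25 = 0.17675 in, L = 2×3.25 = 6.5 in. φR_n = 0.75 × 0.6 × 70 × 0.17675 × 6.5 = 36.2 kips.
Base metal shear (0.5 in plate): yield φR_n = 1.0×0.6×50×0.5×6.5 = 97.5 kips; rupture φR_n = 0.75×0.6×70×0.5×6.5 = 102.4 kips; take 97.5 kips (yield).
Governing: min(36.2, 97.5) = 36.2 kips → weld metal.

36.2 kips (weld metal governs)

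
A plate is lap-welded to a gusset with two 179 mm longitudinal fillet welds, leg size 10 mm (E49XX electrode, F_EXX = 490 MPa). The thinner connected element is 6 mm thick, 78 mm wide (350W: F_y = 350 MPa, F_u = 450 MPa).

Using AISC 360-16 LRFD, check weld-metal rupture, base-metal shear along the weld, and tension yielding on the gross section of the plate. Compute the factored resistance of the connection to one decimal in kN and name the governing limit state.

Weld metal: throat = 0.707×10 = 7.07 mm, L = 2×179 = 358 mm. φR_n = 0.75 × 0.6 × 490 × 7.07 × 358 = 558.1 kN.
Base metal shear (6 mm plate): yield φR_n = 1.0×0.6×350×6×358 = 451.1 kN; rupture φR_n = 0.75×0.6×450×6×358 = 435.0 kN; take 435.0 kN (rupture).
Tension yield (gross): A_g = 78×6 = 468 mm². φR_n = 0.90 × 350 × 468 = 147.4 kN.
Governing: min(558.1, 435.0, 147.4) = 147.4 kN → gross-section yield.

147.4 kN (gross-section yield governs)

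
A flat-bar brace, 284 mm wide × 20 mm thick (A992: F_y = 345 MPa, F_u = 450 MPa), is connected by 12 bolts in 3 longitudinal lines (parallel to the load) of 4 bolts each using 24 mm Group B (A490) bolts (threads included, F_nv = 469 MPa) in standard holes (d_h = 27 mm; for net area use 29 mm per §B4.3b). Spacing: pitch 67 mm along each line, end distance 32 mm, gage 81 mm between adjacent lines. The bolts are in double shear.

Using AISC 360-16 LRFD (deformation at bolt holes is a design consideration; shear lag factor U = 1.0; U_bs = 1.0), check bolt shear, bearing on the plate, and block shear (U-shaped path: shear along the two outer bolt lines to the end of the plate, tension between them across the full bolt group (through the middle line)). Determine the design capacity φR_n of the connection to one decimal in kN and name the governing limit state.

Bolt shear: A_b = π(24)²/4 = 452.39 mm². φR_n = 0.75 × 469 × 452.39 × 12 × 2 = 3819.1 kN.
Bearing (20 mm plate, F_u = 450 MPa): end bolts L_c = 32 − 27/2 = 18.5, R_n = min(1.2×18.5×20×450, 2.4×24×20×450) = 199.8 kN/bolt; interior L_c = 67 − 27 = 40, R_n = 432 kN/bolt. φR_n = 0.75 × (3×199.8 + 9×432) = 3365.6 kN.
Block shear: shear path 2×[32+3×67] = 2×233 mm, A_gv = 9320, A_nv = 2×(233 − 3.5×29)×20 = 5260 mm²; tension across gage: (162 − 2×29)×20 = 2080 mm². R_n = min(0.6×450×5260, 0.6×345×9320) + 1.0×450×2080 = min(1420.2, 1929.2) + 936 = 2356.2 kN. φR_n = 0.75 × 2356.2 = 1767.2 kN.
Governing: min(3819.1, 3365.6, 1767.2) = 1767.2 kN → block shear.

1767.2 kN (block shear governs)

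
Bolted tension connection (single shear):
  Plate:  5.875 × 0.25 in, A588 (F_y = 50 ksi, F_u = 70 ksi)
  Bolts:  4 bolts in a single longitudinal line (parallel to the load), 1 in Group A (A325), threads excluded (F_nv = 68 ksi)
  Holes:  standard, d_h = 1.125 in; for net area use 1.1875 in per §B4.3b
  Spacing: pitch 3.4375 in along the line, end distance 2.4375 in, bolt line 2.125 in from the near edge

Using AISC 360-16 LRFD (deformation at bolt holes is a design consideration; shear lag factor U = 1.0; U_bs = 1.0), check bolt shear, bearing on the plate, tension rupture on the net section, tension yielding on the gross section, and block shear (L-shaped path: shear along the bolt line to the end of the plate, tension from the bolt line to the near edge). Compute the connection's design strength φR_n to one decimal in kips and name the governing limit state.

Bolt shear: A_b = π(1)²/4 = 0.7854 in². φR_n = 0.75 × 68 × 0.7854 × 4 × 1 = 160.2 kips.
Bearing (0.25 in plate, F_u = 70 ksi): end bolts L_c = 2.4375 − 1.125/2 = 1.875, R_n = min(1.2×1.875×0.25×70, 2.4×1×0.25×70) = 39.375 kips/bolt; interior L_c = 3.4375 − 1.125 = 2.3125, R_n = 42 kips/bolt. φR_n = 0.75 × (1×39.375 + 3×42) = 124.0 kips.
Tension rupture (net): A_n = (5.875 − 1×1.1875)×0.25 = 1.1719 in² (U = 1.0, A_e = A_n). φR_n = 0.75 × 70 × 1.1719 = 61.5 kips.
Tension yield (gross): A_g = 5.875×0.25 = 1.4688 in². φR_n = 0.90 × 50 × 1.4688 = 66.1 kips.
Block shear: shear path 1×[2.4375+3×3.4375] = 1×12.75 in, A_gv = 3.1875, A_nv = 1×(12.75 − 3.5×1.1875)×0.25 = 2.1484 in²; tension to near edge: (2.125 − 0.5×1.1875)×0.25 = 0.38281 in². R_n = min(0.6×70×2.1484, 0.6×50×3.1875) + 1.0×70×0.38281 = min(90.233, 95.625) + 26.797 = 117.03 kips. φR_n = 0.75 × 117.03 = 87.8 kips.
Governing: min(160.2, 124.0, 61.5, 66.1, 87.8) = 61.5 kips → net-section rupture.

61.5 kips (net-section rupture governs)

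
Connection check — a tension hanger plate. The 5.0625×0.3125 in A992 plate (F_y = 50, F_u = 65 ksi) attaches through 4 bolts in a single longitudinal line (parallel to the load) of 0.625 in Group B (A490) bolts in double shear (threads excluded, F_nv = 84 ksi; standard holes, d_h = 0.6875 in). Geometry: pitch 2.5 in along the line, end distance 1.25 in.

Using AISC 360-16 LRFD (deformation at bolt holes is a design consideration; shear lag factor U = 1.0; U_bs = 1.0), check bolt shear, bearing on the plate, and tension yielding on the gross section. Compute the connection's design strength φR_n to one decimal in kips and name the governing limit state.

71.2 kips (gross-section yield governs)

Bolt shear: A_b = π(0.625)²/4 = 0.3068 in². φR_n = 0.75 × 84 × 0.3068 × 4 × 2 = 154.6 kips.
Bearing (0.3125 in plate, F_u = 65 ksi): end bolts L_c = 1.25 − 0.6875/2 = 0.90625, R_n = min(1.2×0.90625×0.3125×65, 2.4×0.625×0.3125×65) = 22.09 kips/bolt; interior L_c = 2.5 − 0.6875 = 1.8125, R_n = 30.469 kips/bolt. φR_n = 0.75 × (1×22.09 + 3×30.469) = 85.1 kips.
Tension yield (gross): A_g = 5.0625×0.3125 = 1.582 in². φR_n = 0.90 × 50 × 1.582 = 71.2 kips.
Governing: min(154.6, 85.1, 71.2) = 71.2 kips → gross-section yield.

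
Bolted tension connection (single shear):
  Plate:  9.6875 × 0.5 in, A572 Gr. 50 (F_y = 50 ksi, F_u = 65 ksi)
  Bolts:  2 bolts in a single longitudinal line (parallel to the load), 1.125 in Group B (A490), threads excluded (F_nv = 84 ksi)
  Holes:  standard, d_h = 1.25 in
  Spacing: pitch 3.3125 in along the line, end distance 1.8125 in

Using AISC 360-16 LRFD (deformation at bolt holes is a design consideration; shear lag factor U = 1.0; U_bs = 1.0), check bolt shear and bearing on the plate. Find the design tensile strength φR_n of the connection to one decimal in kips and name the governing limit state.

Bolt shear: A_b = π(1.125)²/4 = 0.99402 in². φR_n = 0.75 × 84 × 0.99402 × 2 × 1 = 125.2 kips.
Bearing (0.5 in plate, F_u = 65 ksi): end bolts L_c = 1.8125 − 1.25/2 = 1.1875, R_n = min(1.2×1.1875×0.5×65, 2.4×1.125×0.5×65) = 46.313 kips/bolt; interior L_c = 3.3125 − 1.25 = 2.0625, R_n = 80.438 kips/bolt. φR_n = 0.75 × (1×46.313 + 1×80.438) = 95.1 kips.
Governing: min(125.2, 95.1) = 95.1 kips → bearing.

95.1 kips (bearing governs)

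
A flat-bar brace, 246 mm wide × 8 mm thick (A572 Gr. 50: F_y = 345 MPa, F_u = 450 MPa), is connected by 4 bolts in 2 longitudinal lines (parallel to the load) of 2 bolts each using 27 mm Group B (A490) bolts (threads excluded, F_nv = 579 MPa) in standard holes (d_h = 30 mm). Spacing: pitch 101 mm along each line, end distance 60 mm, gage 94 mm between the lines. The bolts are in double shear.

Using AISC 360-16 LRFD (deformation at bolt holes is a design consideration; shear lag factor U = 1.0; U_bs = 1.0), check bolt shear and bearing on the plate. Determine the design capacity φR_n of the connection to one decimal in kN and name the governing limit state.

Bolt shear: A_b = π(27)²/4 = 572.56 mm². φR_n = 0.75 × 579 × 572.56 × 4 × 2 = 1989.1 kN.
Bearing (8 mm plate, F_u = 450 MPa): end bolts L_c = 60 − 30/2 = 45, R_n = min(1.2×45×8×450, 2.4×27×8×450) = 194.4 kN/bolt; interior L_c = 101 − 30 = 71, R_n = 233.28 kN/bolt. φR_n = 0.75 × (2×194.4 + 2×233.28) = 641.5 kN.
Governing: min(1989.1, 641.5) = 641.5 kN → bearing.

641.5 kN (bearing governs)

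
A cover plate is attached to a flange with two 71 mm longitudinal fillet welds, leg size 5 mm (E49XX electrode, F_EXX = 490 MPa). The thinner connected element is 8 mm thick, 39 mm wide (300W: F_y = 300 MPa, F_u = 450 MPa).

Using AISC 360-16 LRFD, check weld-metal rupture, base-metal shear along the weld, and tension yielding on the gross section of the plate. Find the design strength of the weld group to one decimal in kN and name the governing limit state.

Weld metal: throat = 0.707×5 = 3.535 mm, L = 2×71 = 142 mm. φR_n = 0.75 × 0.6 × 490 × 3.535 × 142 = 110.7 kN.
Base metal shear (8 mm plate): yield φR_n = 1.0×0.6×300×8×142 = 204.5 kN; rupture φR_n = 0.75×0.6×450×8×142 = 230.0 kN; take 204.5 kN (yield).
Tension yield (gross): A_g = 39×8 = 312 mm². φR_n = 0.90 × 300 × 312 = 84.2 kN.
Governing: min(110.7, 204.5, 84.2) = 84.2 kN → gross-section yield.

84.2 kN (gross-section yield governs)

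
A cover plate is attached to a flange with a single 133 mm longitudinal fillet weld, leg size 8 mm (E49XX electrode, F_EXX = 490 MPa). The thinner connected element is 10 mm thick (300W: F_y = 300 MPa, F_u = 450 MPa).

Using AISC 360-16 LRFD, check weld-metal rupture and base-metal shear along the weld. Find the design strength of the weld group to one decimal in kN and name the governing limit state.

165.9 kN (weld metal governs)

Weld metal: throat = 0.707×8 = 5.656 mm, L = 133 mm. φR_n = 0.75 × 0.6 × 490 × 5.656 × 133 = 165.9 kN.
Base metal shear (10 mm plate): yield φR_n = 1.0×0.6×300×10×133 = 239.4 kN; rupture φR_n = 0.75×0.6×450×10×133 = 269.3 kN; take 239.4 kN (yield).
Governing: min(165.9, 239.4) = 165.9 kN → weld metal.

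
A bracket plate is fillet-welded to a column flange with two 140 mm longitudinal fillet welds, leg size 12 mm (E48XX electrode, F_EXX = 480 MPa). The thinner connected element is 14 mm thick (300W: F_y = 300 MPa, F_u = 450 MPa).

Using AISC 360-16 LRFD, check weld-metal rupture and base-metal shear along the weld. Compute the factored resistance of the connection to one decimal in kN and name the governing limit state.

513.1 kN (weld metal governs)

Weld metal: throat = 0.707×12 = 8.484 mm, L = 2×140 = 280 mm. φR_n = 0.75 × 0.6 × 480 × 8.484 × 280 = 513.1 kN.
Base metal shear (14 mm plate): yield φR_n = 1.0×0.6×300×14×280 = 705.6 kN; rupture φR_n = 0.75×0.6×450×14×280 = 793.8 kN; take 705.6 kN (yield).
Governing: min(513.1, 705.6) = 513.1 kN → weld metal.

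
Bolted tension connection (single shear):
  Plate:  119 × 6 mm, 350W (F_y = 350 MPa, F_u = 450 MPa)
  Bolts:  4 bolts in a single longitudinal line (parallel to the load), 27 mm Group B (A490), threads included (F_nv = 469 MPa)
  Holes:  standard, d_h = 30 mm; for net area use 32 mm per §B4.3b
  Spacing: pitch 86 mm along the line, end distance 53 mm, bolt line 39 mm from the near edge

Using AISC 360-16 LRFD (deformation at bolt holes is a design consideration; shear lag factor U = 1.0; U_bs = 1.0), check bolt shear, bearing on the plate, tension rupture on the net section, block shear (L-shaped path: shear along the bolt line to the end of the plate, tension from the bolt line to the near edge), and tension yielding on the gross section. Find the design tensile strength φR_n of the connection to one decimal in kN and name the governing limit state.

Bolt shear: A_b = π(27)²/4 = 572.56 mm². φR_n = 0.75 × 469 × 572.56 × 4 × 1 = 805.6 kN.
Bearing (6 mm plate, F_u = 450 MPa): end bolts L_c = 53 − 30/2 = 38, R_n = min(1.2×38×6×450, 2.4×27×6×450) = 123.12 kN/bolt; interior L_c = 86 − 30 = 56, R_n = 174.96 kN/bolt. φR_n = 0.75 × (1×123.12 + 3×174.96) = 486.0 kN.
Tension rupture (net): A_n = (119 − 1×32)×6 = 522 mm² (U = 1.0, A_e = A_n). φR_n = 0.75 × 450 × 522 = 176.2 kN.
Block shear: shear path 1×[53+3×86] = 1×311 mm, A_gv = 1866, A_nv = 1×(311 − 3.5×32)×6 = 1194 mm²; tension to near edge: (39 − 0.5×32)×6 = 138 mm². R_n = min(0.6×450×1194, 0.6×350×1866) + 1.0×450×138 = min(322.38, 391.86) + 62.1 = 384.48 kN. φR_n = 0.75 × 384.48 = 288.4 kN.
Tension yield (gross): A_g = 119×6 = 714 mm². φR_n = 0.90 × 350 × 714 = 224.9 kN.
Governing: min(805.6, 486.0, 176.2, 288.4, 224.9) = 176.2 kN → net-section rupture.

176.2 kN (net-section rupture governs)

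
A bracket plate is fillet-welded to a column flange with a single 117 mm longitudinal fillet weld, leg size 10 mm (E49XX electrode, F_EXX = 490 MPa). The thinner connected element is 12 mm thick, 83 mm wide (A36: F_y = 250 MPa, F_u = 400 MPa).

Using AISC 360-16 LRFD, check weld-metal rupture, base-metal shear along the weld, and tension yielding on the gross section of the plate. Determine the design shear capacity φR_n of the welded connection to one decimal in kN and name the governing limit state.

Weld metal: throat = 0.707×10 = 7.07 mm, L = 117 mm. φR_n = 0.75 × 0.6 × 490 × 7.07 × 117 = 182.4 kN.
Base metal shear (12 mm plate): yield φR_n = 1.0×0.6×250×12×117 = 210.6 kN; rupture φR_n = 0.75×0.6×400×12×117 = 252.7 kN; take 210.6 kN (yield).
Tension yield (gross): A_g = 83×12 = 996 mm². φR_n = 0.90 × 250 × 996 = 224.1 kN.
Governing: min(182.4, 210.6, 224.1) = 182.4 kN → weld metal.

182.4 kN (weld metal governs)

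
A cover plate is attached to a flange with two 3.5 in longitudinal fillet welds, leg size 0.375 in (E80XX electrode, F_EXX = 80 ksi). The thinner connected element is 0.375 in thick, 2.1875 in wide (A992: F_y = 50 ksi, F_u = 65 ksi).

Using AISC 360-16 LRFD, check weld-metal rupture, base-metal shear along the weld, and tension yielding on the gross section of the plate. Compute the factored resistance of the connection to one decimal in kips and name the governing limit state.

36.9 kips (gross-section yield governs)

Weld metal: throat = 0.707×0.375 = 0.26513 in, L = 2×3.5 = 7 in. φR_n = 0.75 × 0.6 × 80 × 0.26513 × 7 = 66.8 kips.
Base metal shear (0.375 in plate): yield φR_n = 1.0×0.6×50×0.375×7 = 78.8 kips; rupture φR_n = 0.75×0.6×65×0.375×7 = 76.8 kips; take 76.8 kips (rupture).
Tension yield (gross): A_g = 2.1875×0.375 = 0.82031 in². φR_n = 0.90 × 50 × 0.82031 = 36.9 kips.
Governing: min(66.8, 76.8, 36.9) = 36.9 kips → gross-section yield.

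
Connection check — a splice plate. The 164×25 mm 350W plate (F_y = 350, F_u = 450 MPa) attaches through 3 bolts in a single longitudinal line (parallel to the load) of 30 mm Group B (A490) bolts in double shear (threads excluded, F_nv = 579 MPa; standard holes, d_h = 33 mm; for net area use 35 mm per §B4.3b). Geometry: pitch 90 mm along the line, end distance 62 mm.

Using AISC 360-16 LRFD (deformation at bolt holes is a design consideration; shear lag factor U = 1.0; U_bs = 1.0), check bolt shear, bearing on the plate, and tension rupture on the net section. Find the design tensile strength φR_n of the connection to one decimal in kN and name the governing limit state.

1088.4 kN (net-section rupture governs)

Bolt shear: A_b = π(30)²/4 = 706.86 mm². φR_n = 0.75 × 579 × 706.86 × 3 × 2 = 1841.7 kN.
Bearing (25 mm plate, F_u = 450 MPa): end bolts L_c = 62 − 33/2 = 45.5, R_n = min(1.2×45.5×25×450, 2.4×30×25×450) = 614.25 kN/bolt; interior L_c = 90 − 33 = 57, R_n = 769.5 kN/bolt. φR_n = 0.75 × (1×614.25 + 2×769.5) = 1614.9 kN.
Tension rupture (net): A_n = (164 − 1×35)×25 = 3225 mm² (U = 1.0, A_e = A_n). φR_n = 0.75 × 450 × 3225 = 1088.4 kN.
Governing: min(1841.7, 1614.9, 1088.4) = 1088.4 kN → net-section rupture.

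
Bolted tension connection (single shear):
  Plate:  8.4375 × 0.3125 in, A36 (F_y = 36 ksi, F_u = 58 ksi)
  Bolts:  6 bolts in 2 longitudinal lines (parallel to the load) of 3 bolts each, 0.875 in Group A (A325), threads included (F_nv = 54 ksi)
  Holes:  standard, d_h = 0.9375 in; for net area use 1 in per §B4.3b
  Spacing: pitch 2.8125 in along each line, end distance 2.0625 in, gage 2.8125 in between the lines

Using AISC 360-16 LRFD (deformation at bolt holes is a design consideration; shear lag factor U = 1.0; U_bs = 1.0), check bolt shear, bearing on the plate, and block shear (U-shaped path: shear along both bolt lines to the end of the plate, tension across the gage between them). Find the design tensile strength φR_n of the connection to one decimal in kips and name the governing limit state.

102.5 kips (block shear governs)

Bolt shear: A_b = π(0.875)²/4 = 0.60132 in². φR_n = 0.75 × 54 × 0.60132 × 6 × 1 = 146.1 kips.
Bearing (0.3125 in plate, F_u = 58 ksi): end bolts L_c = 2.0625 − 0.9375/2 = 1.59375, R_n = min(1.2×1.59375×0.3125×58, 2.4×0.875×0.3125×58) = 34.664 kips/bolt; interior L_c = 2.8125 − 0.9375 = 1.875, R_n = 38.063 kips/bolt. φR_n = 0.75 × (2×34.664 + 4×38.063) = 166.2 kips.
Block shear: shear path 2×[2.0625+2×2.8125] = 2×7.6875 in, A_gv = 4.8047, A_nv = 2×(7.6875 − 2.5×1)×0.3125 = 3.2422 in²; tension across gage: (2.8125 − 1×1)×0.3125 = 0.56641 in². R_n = min(0.6×58×3.2422, 0.6×36×4.8047) + 1.0×58×0.56641 = min(112.83, 103.78) + 32.852 = 136.63 kips. φR_n = 0.75 × 136.63 = 102.5 kips.
Governing: min(146.1, 166.2, 102.5) = 102.5 kips → block shear.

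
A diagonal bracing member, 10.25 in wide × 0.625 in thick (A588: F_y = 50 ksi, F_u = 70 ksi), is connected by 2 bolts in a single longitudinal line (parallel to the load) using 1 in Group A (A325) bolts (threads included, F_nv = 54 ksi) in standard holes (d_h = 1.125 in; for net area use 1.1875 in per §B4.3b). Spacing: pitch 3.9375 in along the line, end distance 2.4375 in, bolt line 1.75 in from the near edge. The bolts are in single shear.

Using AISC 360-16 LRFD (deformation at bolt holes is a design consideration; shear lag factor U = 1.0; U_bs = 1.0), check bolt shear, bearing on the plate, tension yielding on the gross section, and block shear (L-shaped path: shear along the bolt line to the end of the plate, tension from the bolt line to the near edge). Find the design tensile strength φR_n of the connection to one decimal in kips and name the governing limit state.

63.6 kips (bolt shear governs)

Bolt shear: A_b = π(1)²/4 = 0.7854 in². φR_n = 0.75 × 54 × 0.7854 × 2 × 1 = 63.6 kips.
Bearing (0.625 in plate, F_u = 70 ksi): end bolts L_c = 2.4375 − 1.125/2 = 1.875, R_n = min(1.2×1.875×0.625×70, 2.4×1×0.625×70) = 98.438 kips/bolt; interior L_c = 3.9375 − 1.125 = 2.8125, R_n = 105 kips/bolt. φR_n = 0.75 × (1×98.438 + 1×105) = 152.6 kips.
Tension yield (gross): A_g = 10.25×0.625 = 6.4063 in². φR_n = 0.90 × 50 × 6.4063 = 288.3 kips.
Block shear: shear path 1×[2.4375+1×3.9375] = 1×6.375 in, A_gv = 3.9844, A_nv = 1×(6.375 − 1.5×1.1875)×0.625 = 2.8711 in²; tension to near edge: (1.75 − 0.5×1.1875)×0.625 = 0.72266 in². R_n = min(0.6×70×2.8711, 0.6×50×3.9844) + 1.0×70×0.72266 = min(120.59, 119.53) + 50.586 = 170.12 kips. φR_n = 0.75 × 170.12 = 127.6 kips.
Governing: min(63.6, 152.6, 288.3, 127.6) = 63.6 kips → bolt shear.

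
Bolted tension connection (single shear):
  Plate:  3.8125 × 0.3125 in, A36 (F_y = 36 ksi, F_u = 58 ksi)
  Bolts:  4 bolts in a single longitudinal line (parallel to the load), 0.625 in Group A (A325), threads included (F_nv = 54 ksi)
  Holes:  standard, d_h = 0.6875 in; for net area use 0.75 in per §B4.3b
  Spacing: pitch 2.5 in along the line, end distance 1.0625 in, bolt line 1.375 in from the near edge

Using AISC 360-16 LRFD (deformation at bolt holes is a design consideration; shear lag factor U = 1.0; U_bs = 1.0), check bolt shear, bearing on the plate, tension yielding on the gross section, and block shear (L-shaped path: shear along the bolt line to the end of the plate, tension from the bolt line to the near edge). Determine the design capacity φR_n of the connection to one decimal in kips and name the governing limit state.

Bolt shear: A_b = π(0.625)²/4 = 0.3068 in². φR_n = 0.75 × 54 × 0.3068 × 4 × 1 = 49.7 kips.
Bearing (0.3125 in plate, F_u = 58 ksi): end bolts L_c = 1.0625 − 0.6875/2 = 0.71875, R_n = min(1.2×0.71875×0.3125×58, 2.4×0.625×0.3125×58) = 15.633 kips/bolt; interior L_c = 2.5 − 0.6875 = 1.8125, R_n = 27.188 kips/bolt. φR_n = 0.75 × (1×15.633 + 3×27.188) = 72.9 kips.
Tension yield (gross): A_g = 3.8125×0.3125 = 1.1914 in². φR_n = 0.90 × 36 × 1.1914 = 38.6 kips.
Block shear: shear path 1×[1.0625+3×2.5] = 1×8.5625 in, A_gv = 2.6758, A_nv = 1×(8.5625 − 3.5×0.75)×0.3125 = 1.8555 in²; tension to near edge: (1.375 − 0.5×0.75)×0.3125 = 0.3125 in². R_n = min(0.6×58×1.8555, 0.6×36×2.6758) + 1.0×58×0.3125 = min(64.571, 57.797) + 18.125 = 75.922 kips. φR_n = 0.75 × 75.922 = 56.9 kips.
Governing: min(49.7, 72.9, 38.6, 56.9) = 38.6 kips → gross-section yield.

38.6 kips (gross-section yield governs)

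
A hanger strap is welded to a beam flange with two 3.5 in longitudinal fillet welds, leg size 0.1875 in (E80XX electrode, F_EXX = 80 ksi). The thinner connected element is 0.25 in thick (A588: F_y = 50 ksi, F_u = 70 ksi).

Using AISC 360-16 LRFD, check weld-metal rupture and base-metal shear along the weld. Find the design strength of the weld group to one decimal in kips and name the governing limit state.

33.4 kips (weld metal governs)

Weld metal: throat = 0.707×0.1875 = 0.13256 in, L = 2×3.5 = 7 in. φR_n = 0.75 × 0.6 × 80 × 0.13256 × 7 = 33.4 kips.
Base metal shear (0.25 in plate): yield φR_n = 1.0×0.6×50×0.25×7 = 52.5 kips; rupture φR_n = 0.75×0.6×70×0.25×7 = 55.1 kips; take 52.5 kips (yield).
Governing: min(33.4, 52.5) = 33.4 kips → weld metal.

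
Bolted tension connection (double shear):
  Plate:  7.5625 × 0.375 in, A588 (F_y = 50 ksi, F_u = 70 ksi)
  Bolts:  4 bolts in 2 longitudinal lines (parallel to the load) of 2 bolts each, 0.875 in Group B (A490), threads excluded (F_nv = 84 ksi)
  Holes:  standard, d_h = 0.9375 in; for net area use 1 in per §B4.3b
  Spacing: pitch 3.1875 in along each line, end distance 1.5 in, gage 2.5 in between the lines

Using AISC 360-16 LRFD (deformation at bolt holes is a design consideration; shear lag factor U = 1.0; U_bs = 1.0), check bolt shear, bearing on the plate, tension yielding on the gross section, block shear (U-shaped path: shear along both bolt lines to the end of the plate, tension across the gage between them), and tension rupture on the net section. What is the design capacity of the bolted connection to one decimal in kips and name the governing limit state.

Bolt shear: A_b = π(0.875)²/4 = 0.60132 in². φR_n = 0.75 × 84 × 0.60132 × 4 × 2 = 303.1 kips.
Bearing (0.375 in plate, F_u = 70 ksi): end bolts L_c = 1.5 − 0.9375/2 = 1.03125, R_n = min(1.2×1.03125×0.375×70, 2.4×0.875×0.375×70) = 32.484 kips/bolt; interior L_c = 3.1875 − 0.9375 = 2.25, R_n = 55.125 kips/bolt. φR_n = 0.75 × (2×32.484 + 2×55.125) = 131.4 kips.
Tension yield (gross): A_g = 7.5625×0.375 = 2.8359 in². φR_n = 0.90 × 50 × 2.8359 = 127.6 kips.
Block shear: shear path 2×[1.5+1×3.1875] = 2×4.6875 in, A_gv = 3.5156, A_nv = 2×(4.6875 − 1.5×1)×0.375 = 2.3906 in²; tension across gage: (2.5 − 1×1)×0.375 = 0.5625 in². R_n = min(0.6×70×2.3906, 0.6×50×3.5156) + 1.0×70×0.5625 = min(100.41, 105.47) + 39.375 = 139.79 kips. φR_n = 0.75 × 139.79 = 104.8 kips.
Tension rupture (net): A_n = (7.5625 − 2×1)×0.375 = 2.0859 in² (U = 1.0, A_e = A_n). φR_n = 0.75 × 70 × 2.0859 = 109.5 kips.
Governing: min(303.1, 131.4, 127.6, 104.8, 109.5) = 104.8 kips → block shear.

104.8 kips (block shear governs)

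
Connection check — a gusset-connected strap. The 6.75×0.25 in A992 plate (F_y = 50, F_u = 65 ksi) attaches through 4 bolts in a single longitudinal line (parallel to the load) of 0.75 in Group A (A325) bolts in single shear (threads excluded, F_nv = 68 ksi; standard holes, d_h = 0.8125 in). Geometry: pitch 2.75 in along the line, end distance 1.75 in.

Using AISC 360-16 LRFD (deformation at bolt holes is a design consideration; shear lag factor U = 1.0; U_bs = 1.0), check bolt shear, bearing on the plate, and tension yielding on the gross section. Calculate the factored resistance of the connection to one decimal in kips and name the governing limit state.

75.9 kips (gross-section yield governs)

Bolt shear: A_b = π(0.75)²/4 = 0.44179 in². φR_n = 0.75 × 68 × 0.44179 × 4 × 1 = 90.1 kips.
Bearing (0.25 in plate, F_u = 65 ksi): end bolts L_c = 1.75 − 0.8125/2 = 1.34375, R_n = min(1.2×1.34375×0.25×65, 2.4×0.75×0.25×65) = 26.203 kips/bolt; interior L_c = 2.75 − 0.8125 = 1.9375, R_n = 29.25 kips/bolt. φR_n = 0.75 × (1×26.203 + 3×29.25) = 85.5 kips.
Tension yield (gross): A_g = 6.75×0.25 = 1.6875 in². φR_n = 0.90 × 50 × 1.6875 = 75.9 kips.
Governing: min(90.1, 85.5, 75.9) = 75.9 kips → gross-section yield.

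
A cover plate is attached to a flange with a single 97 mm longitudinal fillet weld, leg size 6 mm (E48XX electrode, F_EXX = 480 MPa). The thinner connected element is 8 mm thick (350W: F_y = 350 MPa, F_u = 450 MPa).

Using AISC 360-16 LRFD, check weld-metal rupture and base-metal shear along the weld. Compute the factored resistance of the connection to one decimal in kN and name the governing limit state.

88.9 kN (weld metal governs)

Weld metal: throat = 0.707×6 = 4.242 mm, L = 97 mm. φR_n = 0.75 × 0.6 × 480 × 4.242 × 97 = 88.9 kN.
Base metal shear (8 mm plate): yield φR_n = 1.0×0.6×350×8×97 = 163.0 kN; rupture φR_n = 0.75×0.6×450×8×97 = 157.1 kN; take 157.1 kN (rupture).
Governing: min(88.9, 157.1) = 88.9 kN → weld metal.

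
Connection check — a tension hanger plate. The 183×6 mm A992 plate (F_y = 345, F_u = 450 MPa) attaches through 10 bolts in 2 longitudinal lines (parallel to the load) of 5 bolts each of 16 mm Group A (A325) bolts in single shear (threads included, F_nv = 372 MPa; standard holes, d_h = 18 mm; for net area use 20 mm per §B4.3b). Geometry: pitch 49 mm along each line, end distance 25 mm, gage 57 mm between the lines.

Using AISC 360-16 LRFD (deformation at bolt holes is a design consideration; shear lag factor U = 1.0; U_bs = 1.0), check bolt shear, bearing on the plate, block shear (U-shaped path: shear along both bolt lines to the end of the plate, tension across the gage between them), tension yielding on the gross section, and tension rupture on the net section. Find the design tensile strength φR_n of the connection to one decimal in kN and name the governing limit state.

289.6 kN (net-section rupture governs)

Bolt shear: A_b = π(16)²/4 = 201.06 mm². φR_n = 0.75 × 372 × 201.06 × 10 × 1 = 561.0 kN.
Bearing (6 mm plate, F_u = 450 MPa): end bolts L_c = 25 − 18/2 = 16, R_n = min(1.2×16×6×450, 2.4×16×6×450) = 51.84 kN/bolt; interior L_c = 49 − 18 = 31, R_n = 100.44 kN/bolt. φR_n = 0.75 × (2×51.84 + 8×100.44) = 680.4 kN.
Block shear: shear path 2×[25+4×49] = 2×221 mm, A_gv = 2652, A_nv = 2×(221 − 4.5×20)×6 = 1572 mm²; tension across gage: (57 − 1×20)×6 = 222 mm². R_n = min(0.6×450×1572, 0.6×345×2652) + 1.0×450×222 = min(424.44, 548.96) + 99.9 = 524.34 kN. φR_n = 0.75 × 524.34 = 393.3 kN.
Tension yield (gross): A_g = 183×6 = 1098 mm². φR_n = 0.90 × 345 × 1098 = 340.9 kN.
Tension rupture (net): A_n = (183 − 2×20)×6 = 858 mm² (U = 1.0, A_e = A_n). φR_n = 0.75 × 450 × 858 = 289.6 kN.
Governing: min(561.0, 680.4, 393.3, 340.9, 289.6) = 289.6 kN → net-section rupture.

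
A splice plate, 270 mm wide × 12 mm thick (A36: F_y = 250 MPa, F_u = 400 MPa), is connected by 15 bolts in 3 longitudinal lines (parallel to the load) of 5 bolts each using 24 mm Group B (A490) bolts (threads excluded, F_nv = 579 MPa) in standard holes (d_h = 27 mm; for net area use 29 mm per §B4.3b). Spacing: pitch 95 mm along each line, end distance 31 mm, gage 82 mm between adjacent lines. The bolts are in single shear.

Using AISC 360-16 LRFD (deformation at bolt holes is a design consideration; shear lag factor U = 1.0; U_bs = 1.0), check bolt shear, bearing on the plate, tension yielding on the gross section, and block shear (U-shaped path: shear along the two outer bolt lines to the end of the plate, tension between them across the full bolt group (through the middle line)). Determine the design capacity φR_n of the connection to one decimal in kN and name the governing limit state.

Bolt shear: A_b = π(24)²/4 = 452.39 mm². φR_n = 0.75 × 579 × 452.39 × 15 × 1 = 2946.8 kN.
Bearing (12 mm plate, F_u = 400 MPa): end bolts L_c = 31 − 27/2 = 17.5, R_n = min(1.2×17.5×12×400, 2.4×24×12×400) = 100.8 kN/bolt; interior L_c = 95 − 27 = 68, R_n = 276.48 kN/bolt. φR_n = 0.75 × (3×100.8 + 12×276.48) = 2715.1 kN.
Tension yield (gross): A_g = 270×12 = 3240 mm². φR_n = 0.90 × 250 × 3240 = 729.0 kN.
Block shear: shear path 2×[31+4×95] = 2×411 mm, A_gv = 9864, A_nv = 2×(411 − 4.5×29)×12 = 6732 mm²; tension across gage: (164 − 2×29)×12 = 1272 mm². R_n = min(0.6×400×6732, 0.6×250×9864) + 1.0×400×1272 = min(1615.7, 1479.6) + 508.8 = 1988.4 kN. φR_n = 0.75 × 1988.4 = 1491.3 kN.
Governing: min(2946.8, 2715.1, 729.0, 1491.3) = 729.0 kN → gross-section yield.

729.0 kN (gross-section yield governs)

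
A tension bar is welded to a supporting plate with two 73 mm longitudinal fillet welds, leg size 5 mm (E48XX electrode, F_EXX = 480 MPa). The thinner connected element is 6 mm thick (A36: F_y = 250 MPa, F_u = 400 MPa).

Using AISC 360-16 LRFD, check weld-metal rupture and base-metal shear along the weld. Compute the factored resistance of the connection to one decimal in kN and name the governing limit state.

Weld metal: throat = 0.707×5 = 3.535 mm, L = 2×73 = 146 mm. φR_n = 0.75 × 0.6 × 480 × 3.535 × 146 = 111.5 kN.
Base metal shear (6 mm plate): yield φR_n = 1.0×0.6×250×6×146 = 131.4 kN; rupture φR_n = 0.75×0.6×400×6×146 = 157.7 kN; take 131.4 kN (yield).
Governing: min(111.5, 131.4) = 111.5 kN → weld metal.

111.5 kN (weld metal governs)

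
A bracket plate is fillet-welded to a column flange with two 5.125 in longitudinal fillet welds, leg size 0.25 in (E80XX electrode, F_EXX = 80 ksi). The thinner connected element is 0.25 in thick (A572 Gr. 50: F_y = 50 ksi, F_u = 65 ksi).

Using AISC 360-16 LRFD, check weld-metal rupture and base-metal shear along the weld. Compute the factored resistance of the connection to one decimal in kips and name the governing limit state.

65.2 kips (weld metal governs)

Weld metal: throat = 0.707×0.25 = 0.17675 in, L = 2×5.125 = 10.25 in. φR_n = 0.75 × 0.6 × 80 × 0.17675 × 10.25 = 65.2 kips.
Base metal shear (0.25 in plate): yield φR_n = 1.0×0.6×50×0.25×10.25 = 76.9 kips; rupture φR_n = 0.75×0.6×65×0.25×10.25 = 75.0 kips; take 75.0 kips (rupture).
Governing: min(65.2, 75.0) = 65.2 kips → weld metal.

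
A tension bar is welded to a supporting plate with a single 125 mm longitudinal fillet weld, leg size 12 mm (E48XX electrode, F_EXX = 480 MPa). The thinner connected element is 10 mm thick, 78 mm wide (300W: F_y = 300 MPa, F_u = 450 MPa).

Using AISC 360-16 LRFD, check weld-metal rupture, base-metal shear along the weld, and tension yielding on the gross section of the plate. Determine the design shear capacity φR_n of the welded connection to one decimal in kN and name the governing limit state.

210.6 kN (gross-section yield governs)

Weld metal: throat = 0.707×12 = 8.484 mm, L = 125 mm. φR_n = 0.75 × 0.6 × 480 × 8.484 × 125 = 229.1 kN.
Base metal shear (10 mm plate): yield φR_n = 1.0×0.6×300×10×125 = 225.0 kN; rupture φR_n = 0.75×0.6×450×10×125 = 253.1 kN; take 225.0 kN (yield).
Tension yield (gross): A_g = 78×10 = 780 mm². φR_n = 0.90 × 300 × 780 = 210.6 kN.
Governing: min(229.1, 225.0, 210.6) = 210.6 kN → gross-section yield.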